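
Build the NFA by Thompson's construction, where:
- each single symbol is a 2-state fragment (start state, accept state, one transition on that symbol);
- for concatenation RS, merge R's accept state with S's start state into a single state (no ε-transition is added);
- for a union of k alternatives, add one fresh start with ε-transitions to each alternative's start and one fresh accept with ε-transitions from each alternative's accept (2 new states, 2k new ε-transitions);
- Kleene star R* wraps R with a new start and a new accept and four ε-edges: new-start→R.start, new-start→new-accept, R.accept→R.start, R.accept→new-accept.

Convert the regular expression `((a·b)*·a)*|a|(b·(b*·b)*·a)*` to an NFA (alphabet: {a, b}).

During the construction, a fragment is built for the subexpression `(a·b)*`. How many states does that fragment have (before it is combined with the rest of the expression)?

5

Fragment for `(a·b)*`:
Each of the 2 symbol leaves contributes a 2-state fragment.
  a·b — 3 states
  (a·b)* — 5 states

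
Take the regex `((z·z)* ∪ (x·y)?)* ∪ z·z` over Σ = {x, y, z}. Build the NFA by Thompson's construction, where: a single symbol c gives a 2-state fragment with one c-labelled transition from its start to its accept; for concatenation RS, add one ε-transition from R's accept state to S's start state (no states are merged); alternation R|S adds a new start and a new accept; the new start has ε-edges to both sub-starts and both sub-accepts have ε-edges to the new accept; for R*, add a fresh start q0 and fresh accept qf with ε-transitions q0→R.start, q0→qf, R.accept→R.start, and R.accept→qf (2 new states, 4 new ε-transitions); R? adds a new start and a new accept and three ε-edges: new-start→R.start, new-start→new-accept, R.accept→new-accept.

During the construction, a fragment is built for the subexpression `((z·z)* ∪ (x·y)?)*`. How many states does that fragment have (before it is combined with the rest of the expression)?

Fragment for `((z·z)* ∪ (x·y)?)*`:
Each of the 4 symbol leaves contributes a 2-state fragment.
  z·z : 4 states
  (z·z)* : 6 states
  x·y : 4 states
  (x·y)? : 6 states
  (z·z)* ∪ (x·y)? : 14 states
  ((z·z)* ∪ (x·y)?)* : 16 states

16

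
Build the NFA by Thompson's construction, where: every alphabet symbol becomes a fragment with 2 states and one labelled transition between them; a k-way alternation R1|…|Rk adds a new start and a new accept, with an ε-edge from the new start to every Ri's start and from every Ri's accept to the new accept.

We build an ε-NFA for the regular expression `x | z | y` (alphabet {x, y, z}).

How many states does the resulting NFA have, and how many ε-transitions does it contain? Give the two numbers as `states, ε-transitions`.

8, 6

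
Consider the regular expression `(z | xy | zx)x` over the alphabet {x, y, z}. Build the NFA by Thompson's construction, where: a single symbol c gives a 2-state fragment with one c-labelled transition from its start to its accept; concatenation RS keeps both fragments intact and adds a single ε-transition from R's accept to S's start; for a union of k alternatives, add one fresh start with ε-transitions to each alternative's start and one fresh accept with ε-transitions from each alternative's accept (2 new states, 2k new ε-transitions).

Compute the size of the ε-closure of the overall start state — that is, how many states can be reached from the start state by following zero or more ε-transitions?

4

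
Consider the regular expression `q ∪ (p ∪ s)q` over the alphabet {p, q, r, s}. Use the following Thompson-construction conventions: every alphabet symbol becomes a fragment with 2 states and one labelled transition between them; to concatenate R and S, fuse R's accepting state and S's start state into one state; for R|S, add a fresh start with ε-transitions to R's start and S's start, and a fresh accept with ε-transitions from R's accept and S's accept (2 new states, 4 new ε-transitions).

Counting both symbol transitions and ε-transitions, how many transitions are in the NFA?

12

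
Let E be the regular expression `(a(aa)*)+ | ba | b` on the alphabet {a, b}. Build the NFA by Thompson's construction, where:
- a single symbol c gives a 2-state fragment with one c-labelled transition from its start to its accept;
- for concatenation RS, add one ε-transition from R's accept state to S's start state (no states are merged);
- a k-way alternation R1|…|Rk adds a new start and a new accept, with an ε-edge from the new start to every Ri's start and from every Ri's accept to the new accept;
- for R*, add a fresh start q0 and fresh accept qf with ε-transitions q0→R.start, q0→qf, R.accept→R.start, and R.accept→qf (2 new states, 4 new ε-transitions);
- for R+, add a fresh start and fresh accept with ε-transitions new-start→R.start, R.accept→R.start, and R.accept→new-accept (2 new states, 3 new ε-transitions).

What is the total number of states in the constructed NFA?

18

Recursing over subexpressions:
Each of the 6 symbol leaves contributes a 2-state fragment.
  aa → 4 states
  (aa)* → 6 states
  a(aa)* → 8 states
  (a(aa)*)+ → 10 states
  ba → 4 states
  (a(aa)*)+ | ba | b → 18 states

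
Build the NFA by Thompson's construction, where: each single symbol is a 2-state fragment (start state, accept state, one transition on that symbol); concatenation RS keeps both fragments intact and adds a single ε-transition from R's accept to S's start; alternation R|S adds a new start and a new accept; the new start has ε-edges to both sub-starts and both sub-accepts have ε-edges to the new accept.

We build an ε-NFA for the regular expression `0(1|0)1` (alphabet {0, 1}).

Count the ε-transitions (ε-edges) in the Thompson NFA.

By structural recursion:
Each of the 4 symbol leaves contributes 0 ε-transitions.
  1|0 → 4 ε-transitions
  0(1|0)1 → 6 ε-transitions

6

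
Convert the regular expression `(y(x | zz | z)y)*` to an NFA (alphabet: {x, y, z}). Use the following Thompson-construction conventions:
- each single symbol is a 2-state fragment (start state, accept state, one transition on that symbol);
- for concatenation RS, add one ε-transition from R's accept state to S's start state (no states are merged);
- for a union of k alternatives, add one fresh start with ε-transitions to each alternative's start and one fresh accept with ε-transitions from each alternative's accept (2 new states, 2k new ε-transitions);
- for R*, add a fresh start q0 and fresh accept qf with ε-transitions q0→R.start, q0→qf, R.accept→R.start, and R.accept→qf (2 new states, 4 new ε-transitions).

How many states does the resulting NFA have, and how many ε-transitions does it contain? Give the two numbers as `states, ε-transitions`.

16, 13

Bottom-up over the parse tree:
Each of the 6 symbol leaves contributes 2 states and 0 ε-transitions.
  zz → 4 states, 1 ε-transition
  x | zz | z → 10 states, 7 ε-transitions
  y(x | zz | z)y → 14 states, 9 ε-transitions
  (y(x | zz | z)y)* → 16 states, 13 ε-transitions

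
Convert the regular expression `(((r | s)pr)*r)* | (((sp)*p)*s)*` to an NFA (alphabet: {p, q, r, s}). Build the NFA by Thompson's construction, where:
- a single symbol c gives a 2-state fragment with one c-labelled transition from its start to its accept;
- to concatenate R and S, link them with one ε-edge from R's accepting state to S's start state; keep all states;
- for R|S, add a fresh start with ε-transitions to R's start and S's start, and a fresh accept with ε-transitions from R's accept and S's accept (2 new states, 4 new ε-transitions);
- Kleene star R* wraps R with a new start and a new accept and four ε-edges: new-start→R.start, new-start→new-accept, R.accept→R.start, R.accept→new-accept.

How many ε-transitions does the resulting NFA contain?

34

Bottom-up over the parse tree:
Each of the 9 symbol leaves contributes 0 ε-transitions.
  r | s → 4 ε-transitions
  (r | s)pr → 6 ε-transitions
  ((r | s)pr)* → 10 ε-transitions
  ((r | s)pr)*r → 11 ε-transitions
  (((r | s)pr)*r)* → 15 ε-transitions
  sp → 1 ε-transition
  (sp)* → 5 ε-transitions
  (sp)*p → 6 ε-transitions
  ((sp)*p)* → 10 ε-transitions
  ((sp)*p)*s → 11 ε-transitions
  (((sp)*p)*s)* → 15 ε-transitions
  (((r | s)pr)*r)* | (((sp)*p)*s)* → 34 ε-transitions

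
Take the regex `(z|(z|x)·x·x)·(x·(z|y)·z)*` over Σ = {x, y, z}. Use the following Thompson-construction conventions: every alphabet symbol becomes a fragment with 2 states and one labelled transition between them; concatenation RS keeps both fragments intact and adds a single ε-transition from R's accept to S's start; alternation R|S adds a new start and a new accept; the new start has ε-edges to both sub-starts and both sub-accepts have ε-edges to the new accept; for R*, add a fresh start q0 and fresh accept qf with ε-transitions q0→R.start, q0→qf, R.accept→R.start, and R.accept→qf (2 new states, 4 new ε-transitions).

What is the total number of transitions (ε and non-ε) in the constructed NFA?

Bottom-up over the parse tree:
Each of the 9 symbol leaves contributes 1 transition (1 symbol, 0 ε).
  z|x — 6 transitions (2 symbol, 4 ε)
  (z|x)·x·x — 10 transitions (4 symbol, 6 ε)
  z|(z|x)·x·x — 15 transitions (5 symbol, 10 ε)
  z|y — 6 transitions (2 symbol, 4 ε)
  x·(z|y)·z — 10 transitions (4 symbol, 6 ε)
  (x·(z|y)·z)* — 14 transitions (4 symbol, 10 ε)
  (z|(z|x)·x·x)·(x·(z|y)·z)* — 30 transitions (9 symbol, 21 ε)

30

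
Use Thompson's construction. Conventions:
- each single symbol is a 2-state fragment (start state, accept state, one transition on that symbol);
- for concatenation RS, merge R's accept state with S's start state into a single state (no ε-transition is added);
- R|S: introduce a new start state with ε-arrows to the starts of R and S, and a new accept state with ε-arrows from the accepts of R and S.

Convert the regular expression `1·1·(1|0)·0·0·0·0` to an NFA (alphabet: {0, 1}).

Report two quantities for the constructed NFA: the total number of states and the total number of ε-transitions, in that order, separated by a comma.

12, 4

Bottom-up over the parse tree:
Each of the 8 symbol leaves contributes 2 states and 0 ε-transitions.
  1|0 → 6 states, 4 ε-transitions
  1·1·(1|0)·0·0·0·0 → 12 states, 4 ε-transitions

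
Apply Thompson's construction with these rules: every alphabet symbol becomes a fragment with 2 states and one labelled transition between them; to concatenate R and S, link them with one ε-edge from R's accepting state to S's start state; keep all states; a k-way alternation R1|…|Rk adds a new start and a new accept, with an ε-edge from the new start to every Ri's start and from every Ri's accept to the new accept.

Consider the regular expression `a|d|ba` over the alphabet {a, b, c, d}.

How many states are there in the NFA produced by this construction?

10

By structural recursion:
Each of the 4 symbol leaves contributes a 2-state fragment.
  ba = 4 states
  a|d|ba = 10 states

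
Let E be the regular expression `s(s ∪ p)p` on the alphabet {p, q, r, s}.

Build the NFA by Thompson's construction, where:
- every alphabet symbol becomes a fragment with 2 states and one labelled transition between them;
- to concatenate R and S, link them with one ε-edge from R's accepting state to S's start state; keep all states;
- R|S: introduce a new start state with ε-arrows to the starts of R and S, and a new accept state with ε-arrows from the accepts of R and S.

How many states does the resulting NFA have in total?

Bottom-up over the parse tree:
Each of the 4 symbol leaves contributes a 2-state fragment.
  s ∪ p : 6 states
  s(s ∪ p)p : 10 states

10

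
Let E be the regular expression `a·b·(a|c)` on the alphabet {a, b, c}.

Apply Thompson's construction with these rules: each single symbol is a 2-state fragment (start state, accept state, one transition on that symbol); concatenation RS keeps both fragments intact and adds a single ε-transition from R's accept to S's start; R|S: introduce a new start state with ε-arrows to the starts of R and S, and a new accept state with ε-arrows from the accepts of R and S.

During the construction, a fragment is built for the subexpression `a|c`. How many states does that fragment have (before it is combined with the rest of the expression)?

Fragment for `a|c`:
Each of the 2 symbol leaves contributes a 2-state fragment.
  a|c → 6 states

6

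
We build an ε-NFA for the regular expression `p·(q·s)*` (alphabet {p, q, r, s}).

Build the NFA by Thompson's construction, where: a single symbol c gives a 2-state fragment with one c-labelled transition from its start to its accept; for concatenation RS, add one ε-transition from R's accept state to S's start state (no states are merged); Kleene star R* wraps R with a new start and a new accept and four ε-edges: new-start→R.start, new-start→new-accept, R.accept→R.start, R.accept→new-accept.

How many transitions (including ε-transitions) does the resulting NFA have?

9

Recursing over subexpressions:
Each of the 3 symbol leaves contributes 1 transition (1 symbol, 0 ε).
  q·s = 3 transitions (2 symbol, 1 ε)
  (q·s)* = 7 transitions (2 symbol, 5 ε)
  p·(q·s)* = 9 transitions (3 symbol, 6 ε)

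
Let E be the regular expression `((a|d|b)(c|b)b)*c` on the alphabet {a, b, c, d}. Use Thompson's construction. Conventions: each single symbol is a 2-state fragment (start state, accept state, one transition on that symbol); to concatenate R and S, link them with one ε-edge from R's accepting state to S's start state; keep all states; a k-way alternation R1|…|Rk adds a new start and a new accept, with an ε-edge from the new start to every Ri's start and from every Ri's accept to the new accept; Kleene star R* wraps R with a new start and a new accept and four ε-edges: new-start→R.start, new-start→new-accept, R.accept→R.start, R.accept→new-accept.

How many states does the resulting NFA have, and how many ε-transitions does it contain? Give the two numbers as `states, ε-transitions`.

20, 17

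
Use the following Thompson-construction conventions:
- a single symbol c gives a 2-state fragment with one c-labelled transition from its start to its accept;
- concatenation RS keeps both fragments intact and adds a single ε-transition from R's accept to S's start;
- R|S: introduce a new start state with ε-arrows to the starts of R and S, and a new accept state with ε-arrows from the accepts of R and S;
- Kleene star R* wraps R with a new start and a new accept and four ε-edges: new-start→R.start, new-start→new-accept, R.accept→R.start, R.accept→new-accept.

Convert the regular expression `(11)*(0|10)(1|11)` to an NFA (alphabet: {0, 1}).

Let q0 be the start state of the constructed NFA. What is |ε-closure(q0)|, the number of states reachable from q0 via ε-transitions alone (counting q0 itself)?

6

Work bottom-up. For each fragment F, track |ε-closure(F.start)| and whether F's accept lies in that closure (i.e. whether F accepts ε). A single-symbol fragment has closure size 1 and does not accept ε.
  11 → same as the first factor's closure: |ε-closure| = 1
  (11)* → |ε-closure| = 1 (new start) + 1 (body) + 1 (new accept) = 3
  10 → same as the first factor's closure: |ε-closure| = 1
  0|10 → new start ε-reaches every alternative's start; none of them accept ε, so the new accept is not reached: |ε-closure| = 1 + 1 + 1 = 3
  11 → |ε-closure| equals the left operand's closure size = 1 (its accept is not ε-reachable, so the closure stops there)
  1|11 → new start ε-reaches every alternative's start; none of them accept ε, so the new accept is not reached: |ε-closure| = 1 + 1 + 1 = 3
  (11)*(0|10)(1|11) → the left operand accepts ε, so the closure extends into the next operand (via the concat ε-link); |ε-closure| = 3 + 3 = 6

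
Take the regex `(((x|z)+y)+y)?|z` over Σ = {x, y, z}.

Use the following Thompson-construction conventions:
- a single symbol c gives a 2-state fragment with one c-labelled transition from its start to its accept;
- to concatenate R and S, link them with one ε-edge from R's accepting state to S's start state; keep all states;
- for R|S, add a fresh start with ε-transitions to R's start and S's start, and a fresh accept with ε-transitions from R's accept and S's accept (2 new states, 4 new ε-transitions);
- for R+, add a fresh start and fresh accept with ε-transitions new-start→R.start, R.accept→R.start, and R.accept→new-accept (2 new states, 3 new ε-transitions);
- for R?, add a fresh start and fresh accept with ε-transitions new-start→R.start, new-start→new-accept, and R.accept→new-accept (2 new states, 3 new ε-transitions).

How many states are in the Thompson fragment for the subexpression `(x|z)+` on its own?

8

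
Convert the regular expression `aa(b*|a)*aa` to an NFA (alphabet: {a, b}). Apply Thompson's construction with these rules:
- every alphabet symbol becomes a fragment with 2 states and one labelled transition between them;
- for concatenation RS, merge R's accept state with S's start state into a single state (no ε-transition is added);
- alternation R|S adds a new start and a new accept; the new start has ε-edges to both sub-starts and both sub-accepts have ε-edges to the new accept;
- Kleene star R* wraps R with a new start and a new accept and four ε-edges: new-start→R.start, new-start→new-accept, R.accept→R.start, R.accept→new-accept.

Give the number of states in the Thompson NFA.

14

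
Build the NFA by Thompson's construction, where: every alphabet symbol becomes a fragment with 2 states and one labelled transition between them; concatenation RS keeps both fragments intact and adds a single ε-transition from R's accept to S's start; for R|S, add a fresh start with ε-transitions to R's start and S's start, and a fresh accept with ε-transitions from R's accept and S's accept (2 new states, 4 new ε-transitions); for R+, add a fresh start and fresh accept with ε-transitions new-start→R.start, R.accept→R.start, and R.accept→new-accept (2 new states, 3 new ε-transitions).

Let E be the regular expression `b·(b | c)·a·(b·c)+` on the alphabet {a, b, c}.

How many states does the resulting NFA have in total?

16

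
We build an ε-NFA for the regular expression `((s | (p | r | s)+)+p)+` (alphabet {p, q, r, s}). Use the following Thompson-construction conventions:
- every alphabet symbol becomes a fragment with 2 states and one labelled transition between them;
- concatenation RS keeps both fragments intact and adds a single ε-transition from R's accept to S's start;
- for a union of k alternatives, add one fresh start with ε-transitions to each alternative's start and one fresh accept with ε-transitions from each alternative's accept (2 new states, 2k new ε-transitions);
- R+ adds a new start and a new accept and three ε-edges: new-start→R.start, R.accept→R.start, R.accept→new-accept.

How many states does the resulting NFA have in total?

20

Bottom-up over the parse tree:
Each of the 5 symbol leaves contributes a 2-state fragment.
  p | r | s = 8 states
  (p | r | s)+ = 10 states
  s | (p | r | s)+ = 14 states
  (s | (p | r | s)+)+ = 16 states
  (s | (p | r | s)+)+p = 18 states
  ((s | (p | r | s)+)+p)+ = 20 states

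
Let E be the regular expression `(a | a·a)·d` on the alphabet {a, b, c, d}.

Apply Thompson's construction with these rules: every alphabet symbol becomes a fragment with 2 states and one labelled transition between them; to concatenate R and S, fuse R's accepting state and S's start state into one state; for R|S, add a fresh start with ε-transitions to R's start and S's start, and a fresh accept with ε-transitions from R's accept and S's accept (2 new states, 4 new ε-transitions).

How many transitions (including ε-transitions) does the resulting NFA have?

Bottom-up over the parse tree:
Each of the 4 symbol leaves contributes 1 transition (1 symbol, 0 ε).
  a·a : 2 transitions (2 symbol, 0 ε)
  a | a·a : 7 transitions (3 symbol, 4 ε)
  (a | a·a)·d : 8 transitions (4 symbol, 4 ε)

8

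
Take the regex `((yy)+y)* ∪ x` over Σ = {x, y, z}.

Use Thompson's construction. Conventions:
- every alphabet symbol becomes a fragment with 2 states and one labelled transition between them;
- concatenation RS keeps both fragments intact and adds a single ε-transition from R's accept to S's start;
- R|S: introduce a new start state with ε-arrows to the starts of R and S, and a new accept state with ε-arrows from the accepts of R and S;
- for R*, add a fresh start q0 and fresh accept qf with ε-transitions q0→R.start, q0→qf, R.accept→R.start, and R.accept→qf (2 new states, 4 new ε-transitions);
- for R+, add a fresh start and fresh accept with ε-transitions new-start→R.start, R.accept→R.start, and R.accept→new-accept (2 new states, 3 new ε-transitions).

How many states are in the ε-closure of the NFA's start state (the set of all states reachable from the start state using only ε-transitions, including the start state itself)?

Let C(F) = |ε-closure(F.start)| within fragment F, and note whether F accepts ε. Symbol fragments have C = 1 and do not accept ε. Then:
  yy → same as the first factor's closure: |closure| = 1
  (yy)+ → |closure| = 1 + 1 = 2 (the body doesn't accept ε, so the new accept is not reached)
  (yy)+y → |closure| equals the left operand's closure size = 2 (its accept is not ε-reachable, so the closure stops there)
  ((yy)+y)* → new start has ε-edges to the inner start and to the new accept, so |closure| = 2 + 2 = 4
  ((yy)+y)* ∪ x → |closure| = 1 (new start) + (4 + 1) + 1 (new accept, since some branch ε-reaches its own accept) = 7

7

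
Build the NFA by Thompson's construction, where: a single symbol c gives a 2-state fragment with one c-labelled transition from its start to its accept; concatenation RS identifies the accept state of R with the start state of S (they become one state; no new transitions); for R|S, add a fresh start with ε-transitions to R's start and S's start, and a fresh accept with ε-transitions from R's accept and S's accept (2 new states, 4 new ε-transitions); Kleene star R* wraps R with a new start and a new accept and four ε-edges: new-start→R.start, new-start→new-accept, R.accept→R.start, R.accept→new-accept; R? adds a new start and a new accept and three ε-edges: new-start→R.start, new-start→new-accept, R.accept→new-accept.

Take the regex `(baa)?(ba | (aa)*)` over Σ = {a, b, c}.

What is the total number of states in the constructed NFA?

Building bottom-up:
Each of the 7 symbol leaves contributes a 2-state fragment.
  baa : 4 states
  (baa)? : 6 states
  ba : 3 states
  aa : 3 states
  (aa)* : 5 states
  ba | (aa)* : 10 states
  (baa)?(ba | (aa)*) : 15 states

15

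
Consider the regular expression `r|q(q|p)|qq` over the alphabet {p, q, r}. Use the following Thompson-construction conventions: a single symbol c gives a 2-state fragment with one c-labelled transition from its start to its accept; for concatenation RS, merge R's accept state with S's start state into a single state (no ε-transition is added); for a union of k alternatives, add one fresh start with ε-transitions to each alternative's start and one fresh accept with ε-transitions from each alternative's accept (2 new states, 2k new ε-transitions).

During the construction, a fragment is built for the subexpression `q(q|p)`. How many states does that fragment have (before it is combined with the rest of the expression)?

7

Fragment for `q(q|p)`:
Each of the 3 symbol leaves contributes a 2-state fragment.
  q|p = 6 states
  q(q|p) = 7 states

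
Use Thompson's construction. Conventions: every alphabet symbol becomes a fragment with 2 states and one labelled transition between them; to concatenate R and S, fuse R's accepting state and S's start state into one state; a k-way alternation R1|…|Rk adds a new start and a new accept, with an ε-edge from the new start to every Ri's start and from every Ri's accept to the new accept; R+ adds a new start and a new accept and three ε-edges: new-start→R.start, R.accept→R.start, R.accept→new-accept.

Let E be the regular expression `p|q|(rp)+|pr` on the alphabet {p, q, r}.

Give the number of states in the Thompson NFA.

By structural recursion:
Each of the 6 symbol leaves contributes a 2-state fragment.
  rp : 3 states
  (rp)+ : 5 states
  pr : 3 states
  p|q|(rp)+|pr : 14 states

14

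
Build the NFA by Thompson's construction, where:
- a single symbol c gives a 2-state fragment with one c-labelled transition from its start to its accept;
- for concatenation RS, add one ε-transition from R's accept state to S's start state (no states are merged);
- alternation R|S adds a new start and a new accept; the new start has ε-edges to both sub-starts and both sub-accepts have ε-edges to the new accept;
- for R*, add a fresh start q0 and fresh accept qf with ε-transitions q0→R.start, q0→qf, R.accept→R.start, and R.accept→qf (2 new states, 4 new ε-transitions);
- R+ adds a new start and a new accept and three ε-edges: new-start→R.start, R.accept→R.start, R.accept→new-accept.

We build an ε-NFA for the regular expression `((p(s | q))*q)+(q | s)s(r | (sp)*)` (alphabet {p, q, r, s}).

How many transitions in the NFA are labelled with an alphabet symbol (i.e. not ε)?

Per subexpression:
Each of the 10 symbol leaves contributes exactly 1 symbol transition.
  s | q = 2 symbol transitions
  p(s | q) = 3 symbol transitions
  (p(s | q))* = 3 symbol transitions
  (p(s | q))*q = 4 symbol transitions
  ((p(s | q))*q)+ = 4 symbol transitions
  q | s = 2 symbol transitions
  sp = 2 symbol transitions
  (sp)* = 2 symbol transitions
  r | (sp)* = 3 symbol transitions
  ((p(s | q))*q)+(q | s)s(r | (sp)*) = 10 symbol transitions

10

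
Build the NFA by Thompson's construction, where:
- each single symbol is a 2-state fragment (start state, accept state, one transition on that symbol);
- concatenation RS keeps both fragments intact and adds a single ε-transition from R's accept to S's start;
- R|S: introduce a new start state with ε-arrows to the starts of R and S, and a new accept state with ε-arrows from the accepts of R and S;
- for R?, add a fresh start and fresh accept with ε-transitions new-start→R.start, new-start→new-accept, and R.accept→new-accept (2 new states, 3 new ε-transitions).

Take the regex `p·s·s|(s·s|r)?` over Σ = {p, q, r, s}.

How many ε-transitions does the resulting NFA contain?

14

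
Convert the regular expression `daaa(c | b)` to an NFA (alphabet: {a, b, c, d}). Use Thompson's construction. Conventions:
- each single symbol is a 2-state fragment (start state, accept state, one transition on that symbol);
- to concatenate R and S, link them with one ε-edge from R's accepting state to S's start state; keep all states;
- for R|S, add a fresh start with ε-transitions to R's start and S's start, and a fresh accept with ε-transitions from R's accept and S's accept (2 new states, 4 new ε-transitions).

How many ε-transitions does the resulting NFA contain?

Bottom-up over the parse tree:
Each of the 6 symbol leaves contributes 0 ε-transitions.
  c | b : 4 ε-transitions
  daaa(c | b) : 8 ε-transitions

8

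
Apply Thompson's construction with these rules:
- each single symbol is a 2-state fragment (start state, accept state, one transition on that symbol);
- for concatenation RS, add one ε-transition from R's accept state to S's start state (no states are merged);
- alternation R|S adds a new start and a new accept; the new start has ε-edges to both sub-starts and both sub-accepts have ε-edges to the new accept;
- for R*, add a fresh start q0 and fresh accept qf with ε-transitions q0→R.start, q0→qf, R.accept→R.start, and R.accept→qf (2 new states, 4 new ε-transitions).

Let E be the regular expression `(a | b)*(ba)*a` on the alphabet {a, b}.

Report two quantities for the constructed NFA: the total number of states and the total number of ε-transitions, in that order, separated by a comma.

Recursing over subexpressions:
Each of the 5 symbol leaves contributes 2 states and 0 ε-transitions.
  a | b → 6 states, 4 ε-transitions
  (a | b)* → 8 states, 8 ε-transitions
  ba → 4 states, 1 ε-transition
  (ba)* → 6 states, 5 ε-transitions
  (a | b)*(ba)*a → 16 states, 15 ε-transitions

16, 15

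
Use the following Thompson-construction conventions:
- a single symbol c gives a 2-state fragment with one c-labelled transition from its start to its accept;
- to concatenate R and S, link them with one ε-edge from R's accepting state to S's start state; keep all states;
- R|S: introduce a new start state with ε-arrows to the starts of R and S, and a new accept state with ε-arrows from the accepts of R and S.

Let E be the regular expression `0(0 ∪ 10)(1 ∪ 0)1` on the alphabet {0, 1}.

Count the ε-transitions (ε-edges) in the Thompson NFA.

12

Per subexpression:
Each of the 7 symbol leaves contributes 0 ε-transitions.
  10 → 1 ε-transition
  0 ∪ 10 → 5 ε-transitions
  1 ∪ 0 → 4 ε-transitions
  0(0 ∪ 10)(1 ∪ 0)1 → 12 ε-transitions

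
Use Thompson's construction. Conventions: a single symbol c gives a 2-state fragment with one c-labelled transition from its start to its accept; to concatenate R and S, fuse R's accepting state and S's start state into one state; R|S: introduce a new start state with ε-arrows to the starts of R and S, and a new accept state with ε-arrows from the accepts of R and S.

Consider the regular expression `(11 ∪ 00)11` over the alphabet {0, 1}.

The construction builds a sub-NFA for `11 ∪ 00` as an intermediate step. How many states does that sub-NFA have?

Fragment for `11 ∪ 00`:
Each of the 4 symbol leaves contributes a 2-state fragment.
  11 — 3 states
  00 — 3 states
  11 ∪ 00 — 8 states

8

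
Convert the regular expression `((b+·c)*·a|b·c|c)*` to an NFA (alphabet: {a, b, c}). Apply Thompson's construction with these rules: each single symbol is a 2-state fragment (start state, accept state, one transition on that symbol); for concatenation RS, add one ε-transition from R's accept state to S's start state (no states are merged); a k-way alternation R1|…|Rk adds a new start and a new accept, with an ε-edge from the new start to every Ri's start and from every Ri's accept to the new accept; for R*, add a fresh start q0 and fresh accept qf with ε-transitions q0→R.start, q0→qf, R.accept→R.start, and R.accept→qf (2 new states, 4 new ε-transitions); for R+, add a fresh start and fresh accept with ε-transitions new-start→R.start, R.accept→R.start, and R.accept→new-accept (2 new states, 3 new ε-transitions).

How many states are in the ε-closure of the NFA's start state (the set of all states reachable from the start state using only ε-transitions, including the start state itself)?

Work bottom-up. For each fragment F, track |ε-closure(F.start)| and whether F's accept lies in that closure (i.e. whether F accepts ε). A single-symbol fragment has closure size 1 and does not accept ε.
  b+ → |ε-closure| = 1 + 1 = 2 (the body doesn't accept ε, so the new accept is not reached)
  b+·c → |ε-closure| equals the left operand's closure size = 2 (its accept is not ε-reachable, so the closure stops there)
  (b+·c)* → new start has ε-edges to the inner start and to the new accept, so |ε-closure| = 2 + 2 = 4
  (b+·c)*·a → the left operand accepts ε, so the closure extends into the next operand (via the concat ε-link); |ε-closure| = 4 + 1 = 5
  b·c → same as the first factor's closure: |ε-closure| = 1
  (b+·c)*·a|b·c|c → |ε-closure| = 1 + 5 + 1 + 1 = 8 (the new accept is not ε-reachable since no branch accepts ε)
  ((b+·c)*·a|b·c|c)* → |ε-closure| = 1 (new start) + 8 (body) + 1 (new accept) = 10

10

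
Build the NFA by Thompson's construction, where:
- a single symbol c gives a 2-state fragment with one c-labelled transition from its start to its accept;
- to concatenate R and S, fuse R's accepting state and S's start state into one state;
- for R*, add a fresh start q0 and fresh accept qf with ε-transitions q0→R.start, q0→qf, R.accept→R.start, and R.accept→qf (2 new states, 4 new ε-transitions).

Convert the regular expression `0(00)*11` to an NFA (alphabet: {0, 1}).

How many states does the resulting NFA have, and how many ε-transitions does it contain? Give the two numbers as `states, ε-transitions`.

Building bottom-up:
Each of the 5 symbol leaves contributes 2 states and 0 ε-transitions.
  00 → 3 states, 0 ε-transitions
  (00)* → 5 states, 4 ε-transitions
  0(00)*11 → 8 states, 4 ε-transitions

8, 4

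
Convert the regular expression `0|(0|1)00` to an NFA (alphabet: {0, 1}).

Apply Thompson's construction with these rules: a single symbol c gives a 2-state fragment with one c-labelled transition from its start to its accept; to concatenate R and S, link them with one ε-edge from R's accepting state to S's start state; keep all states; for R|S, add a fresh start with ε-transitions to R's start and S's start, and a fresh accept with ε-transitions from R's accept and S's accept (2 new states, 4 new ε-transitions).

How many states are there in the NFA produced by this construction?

14

Building bottom-up:
Each of the 5 symbol leaves contributes a 2-state fragment.
  0|1 = 6 states
  (0|1)00 = 10 states
  0|(0|1)00 = 14 states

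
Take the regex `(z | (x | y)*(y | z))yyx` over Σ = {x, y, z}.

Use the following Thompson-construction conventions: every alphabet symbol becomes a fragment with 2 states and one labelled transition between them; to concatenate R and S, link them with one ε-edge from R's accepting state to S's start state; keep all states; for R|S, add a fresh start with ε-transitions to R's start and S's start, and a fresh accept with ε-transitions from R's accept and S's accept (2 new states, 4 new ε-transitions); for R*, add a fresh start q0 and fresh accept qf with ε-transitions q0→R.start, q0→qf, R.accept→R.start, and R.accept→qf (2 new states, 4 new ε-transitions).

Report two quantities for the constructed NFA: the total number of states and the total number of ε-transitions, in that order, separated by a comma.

Building bottom-up:
Each of the 8 symbol leaves contributes 2 states and 0 ε-transitions.
  x | y = 6 states, 4 ε-transitions
  (x | y)* = 8 states, 8 ε-transitions
  y | z = 6 states, 4 ε-transitions
  (x | y)*(y | z) = 14 states, 13 ε-transitions
  z | (x | y)*(y | z) = 18 states, 17 ε-transitions
  (z | (x | y)*(y | z))yyx = 24 states, 20 ε-transitions

24, 20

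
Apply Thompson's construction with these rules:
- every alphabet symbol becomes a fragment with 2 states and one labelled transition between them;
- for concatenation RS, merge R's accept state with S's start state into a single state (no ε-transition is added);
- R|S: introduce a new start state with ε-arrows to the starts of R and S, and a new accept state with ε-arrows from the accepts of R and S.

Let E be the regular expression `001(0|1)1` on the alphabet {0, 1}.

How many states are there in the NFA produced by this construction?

Bottom-up over the parse tree:
Each of the 6 symbol leaves contributes a 2-state fragment.
  0|1 : 6 states
  001(0|1)1 : 10 states

10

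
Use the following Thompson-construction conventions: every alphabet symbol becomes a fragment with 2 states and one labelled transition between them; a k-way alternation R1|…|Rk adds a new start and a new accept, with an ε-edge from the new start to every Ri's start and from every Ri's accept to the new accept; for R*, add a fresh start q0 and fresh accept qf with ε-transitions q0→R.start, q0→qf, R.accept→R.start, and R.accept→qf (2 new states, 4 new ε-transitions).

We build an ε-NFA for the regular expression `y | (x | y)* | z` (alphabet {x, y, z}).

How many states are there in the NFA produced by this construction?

14

By structural recursion:
Each of the 4 symbol leaves contributes a 2-state fragment.
  x | y → 6 states
  (x | y)* → 8 states
  y | (x | y)* | z → 14 states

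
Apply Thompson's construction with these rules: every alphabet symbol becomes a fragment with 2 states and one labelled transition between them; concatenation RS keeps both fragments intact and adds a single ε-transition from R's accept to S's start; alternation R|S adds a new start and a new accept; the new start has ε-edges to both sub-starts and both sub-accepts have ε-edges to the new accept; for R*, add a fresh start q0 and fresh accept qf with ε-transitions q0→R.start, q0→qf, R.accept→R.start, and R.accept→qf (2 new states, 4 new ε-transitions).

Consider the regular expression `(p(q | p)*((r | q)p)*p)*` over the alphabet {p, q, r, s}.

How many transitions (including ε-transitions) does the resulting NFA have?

By structural recursion:
Each of the 7 symbol leaves contributes 1 transition (1 symbol, 0 ε).
  q | p — 6 transitions (2 symbol, 4 ε)
  (q | p)* — 10 transitions (2 symbol, 8 ε)
  r | q — 6 transitions (2 symbol, 4 ε)
  (r | q)p — 8 transitions (3 symbol, 5 ε)
  ((r | q)p)* — 12 transitions (3 symbol, 9 ε)
  p(q | p)*((r | q)p)*p — 27 transitions (7 symbol, 20 ε)
  (p(q | p)*((r | q)p)*p)* — 31 transitions (7 symbol, 24 ε)

31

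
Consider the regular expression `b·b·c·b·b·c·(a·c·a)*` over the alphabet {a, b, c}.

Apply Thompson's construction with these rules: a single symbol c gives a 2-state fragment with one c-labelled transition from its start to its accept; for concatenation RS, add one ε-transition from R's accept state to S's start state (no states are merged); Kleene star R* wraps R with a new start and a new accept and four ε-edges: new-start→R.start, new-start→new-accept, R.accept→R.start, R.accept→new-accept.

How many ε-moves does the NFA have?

Building bottom-up:
Each of the 9 symbol leaves contributes 0 ε-transitions.
  a·c·a : 2 ε-transitions
  (a·c·a)* : 6 ε-transitions
  b·b·c·b·b·c·(a·c·a)* : 12 ε-transitions

12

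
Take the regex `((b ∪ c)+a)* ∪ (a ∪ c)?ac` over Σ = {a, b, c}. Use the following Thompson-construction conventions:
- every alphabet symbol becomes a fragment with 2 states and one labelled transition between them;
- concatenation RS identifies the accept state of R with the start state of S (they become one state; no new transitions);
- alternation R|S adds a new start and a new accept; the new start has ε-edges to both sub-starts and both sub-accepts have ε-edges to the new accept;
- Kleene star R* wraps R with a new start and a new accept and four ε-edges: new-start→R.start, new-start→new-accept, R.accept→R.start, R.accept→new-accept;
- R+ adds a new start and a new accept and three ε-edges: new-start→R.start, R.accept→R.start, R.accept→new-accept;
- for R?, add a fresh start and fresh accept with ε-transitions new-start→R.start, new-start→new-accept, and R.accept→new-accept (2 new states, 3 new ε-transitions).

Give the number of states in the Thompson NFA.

By structural recursion:
Each of the 7 symbol leaves contributes a 2-state fragment.
  b ∪ c → 6 states
  (b ∪ c)+ → 8 states
  (b ∪ c)+a → 9 states
  ((b ∪ c)+a)* → 11 states
  a ∪ c → 6 states
  (a ∪ c)? → 8 states
  (a ∪ c)?ac → 10 states
  ((b ∪ c)+a)* ∪ (a ∪ c)?ac → 23 states

23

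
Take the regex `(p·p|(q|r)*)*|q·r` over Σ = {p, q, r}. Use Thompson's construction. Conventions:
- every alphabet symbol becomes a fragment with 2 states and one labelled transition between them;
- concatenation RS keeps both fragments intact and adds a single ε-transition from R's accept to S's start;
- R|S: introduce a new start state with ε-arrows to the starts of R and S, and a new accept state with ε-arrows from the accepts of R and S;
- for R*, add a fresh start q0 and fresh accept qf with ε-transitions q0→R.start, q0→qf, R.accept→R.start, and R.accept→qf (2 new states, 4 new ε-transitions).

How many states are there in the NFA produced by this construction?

22

Recursing over subexpressions:
Each of the 6 symbol leaves contributes a 2-state fragment.
  p·p = 4 states
  q|r = 6 states
  (q|r)* = 8 states
  p·p|(q|r)* = 14 states
  (p·p|(q|r)*)* = 16 states
  q·r = 4 states
  (p·p|(q|r)*)*|q·r = 22 states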